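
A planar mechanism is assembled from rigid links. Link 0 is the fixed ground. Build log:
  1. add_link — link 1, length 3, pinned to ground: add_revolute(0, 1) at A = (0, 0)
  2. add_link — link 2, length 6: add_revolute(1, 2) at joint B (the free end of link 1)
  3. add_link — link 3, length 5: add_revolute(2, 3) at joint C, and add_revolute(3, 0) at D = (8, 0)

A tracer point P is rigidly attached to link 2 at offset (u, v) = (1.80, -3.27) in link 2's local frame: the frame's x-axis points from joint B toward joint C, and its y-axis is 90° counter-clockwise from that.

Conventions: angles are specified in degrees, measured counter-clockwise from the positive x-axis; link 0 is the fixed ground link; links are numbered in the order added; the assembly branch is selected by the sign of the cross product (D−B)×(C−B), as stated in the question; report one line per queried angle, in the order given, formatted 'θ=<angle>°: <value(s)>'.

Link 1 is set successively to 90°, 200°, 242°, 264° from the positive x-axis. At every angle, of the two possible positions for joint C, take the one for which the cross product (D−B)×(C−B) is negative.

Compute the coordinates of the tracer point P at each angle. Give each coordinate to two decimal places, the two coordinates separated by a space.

A=(0,0), D=(8.00,0)
θ=90°: B = A + 3.00·(cos90°, sin90°) = (0.0000, 3.0000)
θ=90°: |BD| = 8.5440
θ=90°: circle(B,6.00) ∩ circle(D,5.00): a=4.9157, h=3.4403
θ=90°:   candidates: C₊=(5.8107,4.4952) cross=29.394; C₋=(3.3948,-1.9473) cross=-29.394
θ=90°:   branch - wants cross < 0 → take C=(3.3948,-1.9473) (cross=-29.394)
θ=90°: ex = (C−B)/|BC| = (0.5658,-0.8245); ey = (0.8245,0.5658)
θ=90°: P = B + 1.80·ex + -3.27·ey = (-1.6778,-0.3343)
θ=200°: B = A + 3.00·(cos200°, sin200°) = (-2.8191, -1.0261)
θ=200°: |BD| = 10.8676
θ=200°: circle(B,6.00) ∩ circle(D,5.00): a=5.9399, h=0.8471
θ=200°:   candidates: C₊=(3.0143,0.3781) cross=9.206; C₋=(3.1743,-1.3086) cross=-9.206
θ=200°:   branch - wants cross < 0 → take C=(3.1743,-1.3086) (cross=-9.206)
θ=200°: ex = (C−B)/|BC| = (0.9989,-0.0471); ey = (0.0471,0.9989)
θ=200°: P = B + 1.80·ex + -3.27·ey = (-1.1750,-4.3772)
θ=242°: B = A + 3.00·(cos242°, sin242°) = (-1.4084, -2.6488)
θ=242°: |BD| = 9.7742
θ=242°: circle(B,6.00) ∩ circle(D,5.00): a=5.4498, h=2.5099
θ=242°:   candidates: C₊=(3.1572,1.2441) cross=24.532; C₋=(4.5176,-3.5879) cross=-24.532
θ=242°:   branch - wants cross < 0 → take C=(4.5176,-3.5879) (cross=-24.532)
θ=242°: ex = (C−B)/|BC| = (0.9877,-0.1565); ey = (0.1565,0.9877)
θ=242°: P = B + 1.80·ex + -3.27·ey = (-0.1424,-6.1603)
θ=264°: B = A + 3.00·(cos264°, sin264°) = (-0.3136, -2.9836)
θ=264°: |BD| = 8.8327
θ=264°: circle(B,6.00) ∩ circle(D,5.00): a=5.0391, h=3.2570
θ=264°:   candidates: C₊=(3.3291,1.7841) cross=28.768; C₋=(5.5294,-4.3470) cross=-28.768
θ=264°:   branch - wants cross < 0 → take C=(5.5294,-4.3470) (cross=-28.768)
θ=264°: ex = (C−B)/|BC| = (0.9738,-0.2272); ey = (0.2272,0.9738)
θ=264°: P = B + 1.80·ex + -3.27·ey = (0.6963,-6.5770)

θ=90°: -1.68 -0.33
θ=200°: -1.18 -4.38
θ=242°: -0.14 -6.16
θ=264°: 0.70 -6.58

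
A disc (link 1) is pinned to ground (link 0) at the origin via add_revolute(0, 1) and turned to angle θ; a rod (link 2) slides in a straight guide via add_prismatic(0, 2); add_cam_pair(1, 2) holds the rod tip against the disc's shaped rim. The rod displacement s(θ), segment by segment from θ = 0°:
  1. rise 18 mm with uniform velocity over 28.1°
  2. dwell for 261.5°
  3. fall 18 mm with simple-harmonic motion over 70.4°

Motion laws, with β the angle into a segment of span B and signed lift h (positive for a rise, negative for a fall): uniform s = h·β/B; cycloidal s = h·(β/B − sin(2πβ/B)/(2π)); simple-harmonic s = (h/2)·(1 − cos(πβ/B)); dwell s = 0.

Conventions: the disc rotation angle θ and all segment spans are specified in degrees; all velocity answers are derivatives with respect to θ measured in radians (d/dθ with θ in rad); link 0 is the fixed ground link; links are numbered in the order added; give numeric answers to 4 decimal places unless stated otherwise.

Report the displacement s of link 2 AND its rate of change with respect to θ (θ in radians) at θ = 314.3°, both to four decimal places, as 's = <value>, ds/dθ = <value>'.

segment 1 (0° to 28.1°, uniform, h = 18) is passed completely: s = 0.0000 + (18) = 18.0000
segment 2 (28.1° to 289.6°, dwell): s unchanged at 18.0000
θ = 314.3° falls in segment 3 (289.6° to 360°, simple-harmonic, h = -18): β = 314.3 − 289.6 = 24.7°, B = 70.4°; Δs = -18/2·(1 − cos(π·0.3509)) = -4.9356; s = 18.0000 − 4.9356 = 13.0644
velocity in seg [289.6°–360°] (simple-harmonic), θ in radians: β = 24.7° = 0.4311 rad, B = 70.4° = 1.2287 rad; ds/dθ = (πh/(2B)) sin(πβ/B) = (π·(-18)/(2·1.2287)) sin(π·0.3509) = -20.531173 mm/rad

s = 13.0644, ds/dθ = -20.5312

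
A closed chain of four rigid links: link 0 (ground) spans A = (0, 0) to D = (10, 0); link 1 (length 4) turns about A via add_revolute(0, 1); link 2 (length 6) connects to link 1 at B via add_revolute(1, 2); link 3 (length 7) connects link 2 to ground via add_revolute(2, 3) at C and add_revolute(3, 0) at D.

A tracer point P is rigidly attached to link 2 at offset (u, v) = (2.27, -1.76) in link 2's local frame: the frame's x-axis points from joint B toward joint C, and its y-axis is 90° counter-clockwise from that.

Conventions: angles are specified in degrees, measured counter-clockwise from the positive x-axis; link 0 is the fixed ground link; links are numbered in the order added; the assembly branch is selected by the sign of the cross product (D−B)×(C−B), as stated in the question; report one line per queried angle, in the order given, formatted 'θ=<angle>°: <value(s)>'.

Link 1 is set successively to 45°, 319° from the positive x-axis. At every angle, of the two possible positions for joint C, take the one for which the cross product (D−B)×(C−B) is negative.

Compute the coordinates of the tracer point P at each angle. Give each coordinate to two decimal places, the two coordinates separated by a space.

A=(0,0), D=(10.00,0)
θ=45°: B = A + 4.00·(cos45°, sin45°) = (2.8284, 2.8284)
θ=45°: |BD| = 7.7092
θ=45°: circle(B,6.00) ∩ circle(D,7.00): a=3.0114, h=5.1895
θ=45°:   candidates: C₊=(7.5339,6.5512) cross=40.007; C₋=(3.7259,-3.1041) cross=-40.007
θ=45°:   branch - wants cross < 0 → take C=(3.7259,-3.1041) (cross=-40.007)
θ=45°: ex = (C−B)/|BC| = (0.1496,-0.9888); ey = (0.9888,0.1496)
θ=45°: P = B + 2.27·ex + -1.76·ey = (1.4278,0.3207)
θ=319°: B = A + 4.00·(cos319°, sin319°) = (3.0188, -2.6242)
θ=319°: |BD| = 7.4581
θ=319°: circle(B,6.00) ∩ circle(D,7.00): a=2.8575, h=5.2759
θ=319°:   candidates: C₊=(3.8372,3.3197) cross=39.348; C₋=(7.5500,-6.5572) cross=-39.348
θ=319°:   branch - wants cross < 0 → take C=(7.5500,-6.5572) (cross=-39.348)
θ=319°: ex = (C−B)/|BC| = (0.7552,-0.6555); ey = (0.6555,0.7552)
θ=319°: P = B + 2.27·ex + -1.76·ey = (3.5794,-5.4414)

θ=45°: 1.43 0.32
θ=319°: 3.58 -5.44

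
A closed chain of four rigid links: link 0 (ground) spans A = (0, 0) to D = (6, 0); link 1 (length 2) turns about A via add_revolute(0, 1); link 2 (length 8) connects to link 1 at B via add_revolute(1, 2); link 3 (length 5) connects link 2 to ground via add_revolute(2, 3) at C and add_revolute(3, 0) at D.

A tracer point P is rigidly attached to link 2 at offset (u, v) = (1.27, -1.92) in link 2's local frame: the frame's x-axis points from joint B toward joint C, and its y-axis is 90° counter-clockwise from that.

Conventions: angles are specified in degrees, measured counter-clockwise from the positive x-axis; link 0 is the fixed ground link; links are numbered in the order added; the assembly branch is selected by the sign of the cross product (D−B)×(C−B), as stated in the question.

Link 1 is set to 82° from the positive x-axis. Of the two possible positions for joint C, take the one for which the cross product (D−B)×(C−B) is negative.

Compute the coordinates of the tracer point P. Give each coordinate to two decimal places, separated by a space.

A=(0,0), D=(6.00,0)
B = A + 2.00·(cos82°, sin82°) = (0.2783, 1.9805)
|BD| = 6.0547
circle(B,8.00) ∩ circle(D,5.00): a=6.2480, h=4.9963
  candidates: C₊=(7.8169,4.6582) cross=30.251; C₋=(4.5483,-4.7846) cross=-30.251
  branch - wants cross < 0 → take C=(4.5483,-4.7846) (cross=-30.251)
ex = (C−B)/|BC| = (0.5337,-0.8456); ey = (0.8456,0.5337)
P = B + 1.27·ex + -1.92·ey = (-0.6674,-0.1182)

-0.67 -0.12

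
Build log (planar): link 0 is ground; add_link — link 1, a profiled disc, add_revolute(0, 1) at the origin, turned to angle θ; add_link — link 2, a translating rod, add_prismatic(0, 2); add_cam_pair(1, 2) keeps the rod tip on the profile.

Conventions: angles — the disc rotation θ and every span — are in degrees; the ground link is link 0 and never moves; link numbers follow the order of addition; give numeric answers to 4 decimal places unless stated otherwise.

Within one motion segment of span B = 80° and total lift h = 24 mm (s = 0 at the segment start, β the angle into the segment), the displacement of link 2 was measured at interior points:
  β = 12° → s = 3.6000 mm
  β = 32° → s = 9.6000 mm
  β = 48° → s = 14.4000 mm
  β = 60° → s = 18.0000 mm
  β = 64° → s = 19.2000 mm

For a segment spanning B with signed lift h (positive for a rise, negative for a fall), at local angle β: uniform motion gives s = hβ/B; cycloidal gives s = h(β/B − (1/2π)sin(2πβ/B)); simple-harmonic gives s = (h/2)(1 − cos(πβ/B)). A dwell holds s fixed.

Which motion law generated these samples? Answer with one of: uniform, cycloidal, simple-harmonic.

candidates at β/B = r: uniform s = h·r (linear in β); cycloidal s = h·(r − sin(2πr)/(2π)); simple-harmonic s = (h/2)(1 − cos(πr))
β=12°: printed 3.6000 | uniform 3.6000, cycloidal 0.5098, simple-harmonic 1.3079
β=32°: printed 9.6000 | uniform 9.6000, cycloidal 7.3548, simple-harmonic 8.2918
β=48°: printed 14.4000 | uniform 14.4000, cycloidal 16.6452, simple-harmonic 15.7082
β=60°: printed 18.0000 | uniform 18.0000, cycloidal 21.8197, simple-harmonic 20.4853
β=64°: printed 19.2000 | uniform 19.2000, cycloidal 22.8328, simple-harmonic 21.7082
only one law matches every sample → uniform

uniform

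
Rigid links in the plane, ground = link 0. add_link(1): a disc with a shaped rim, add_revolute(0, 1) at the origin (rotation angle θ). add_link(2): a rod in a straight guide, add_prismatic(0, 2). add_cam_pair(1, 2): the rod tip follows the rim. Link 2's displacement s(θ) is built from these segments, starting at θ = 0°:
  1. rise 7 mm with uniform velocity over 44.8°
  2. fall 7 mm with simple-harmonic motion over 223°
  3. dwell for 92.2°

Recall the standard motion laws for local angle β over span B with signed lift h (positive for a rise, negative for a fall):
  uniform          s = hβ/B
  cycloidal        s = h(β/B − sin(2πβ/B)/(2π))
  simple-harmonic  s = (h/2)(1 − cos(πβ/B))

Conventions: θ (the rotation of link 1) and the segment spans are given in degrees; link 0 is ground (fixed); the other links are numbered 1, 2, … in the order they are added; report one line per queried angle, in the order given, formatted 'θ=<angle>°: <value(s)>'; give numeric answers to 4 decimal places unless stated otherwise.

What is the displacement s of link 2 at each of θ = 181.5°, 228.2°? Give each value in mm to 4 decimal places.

segment 1 (0° to 44.8°, uniform, h = 7) is passed completely: s = 0.0000 + (7) = 7.0000
θ = 181.5° falls in segment 2 (44.8° to 267.8°, simple-harmonic, h = -7): β = 181.5 − 44.8 = 136.7°, B = 223°; Δs = -7/2·(1 − cos(π·0.6130)) = -4.7166; s = 7.0000 − 4.7166 = 2.2834
θ = 228.2° falls in segment 2 (44.8° to 267.8°, simple-harmonic, h = -7): β = 228.2 − 44.8 = 183.4°, B = 223°; Δs = -7/2·(1 − cos(π·0.8224)) = -6.4693; s = 7.0000 − 6.4693 = 0.5307

θ=181.5°: 2.2834
θ=228.2°: 0.5307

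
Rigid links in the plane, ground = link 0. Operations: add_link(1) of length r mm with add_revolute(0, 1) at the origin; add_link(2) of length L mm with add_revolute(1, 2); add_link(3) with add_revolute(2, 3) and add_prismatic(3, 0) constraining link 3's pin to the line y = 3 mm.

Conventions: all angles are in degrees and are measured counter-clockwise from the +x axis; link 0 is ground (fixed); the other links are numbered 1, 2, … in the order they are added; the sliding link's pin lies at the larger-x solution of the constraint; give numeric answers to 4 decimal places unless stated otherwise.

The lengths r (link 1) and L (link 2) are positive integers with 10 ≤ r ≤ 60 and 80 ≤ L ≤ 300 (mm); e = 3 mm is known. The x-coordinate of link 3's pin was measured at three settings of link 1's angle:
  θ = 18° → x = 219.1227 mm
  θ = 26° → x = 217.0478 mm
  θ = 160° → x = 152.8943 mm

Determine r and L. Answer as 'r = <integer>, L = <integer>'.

constraint per measurement: (x − r cos θ)² + (r sin θ − e)² = L²
subtracting the θ₁ and θ₂ equations cancels the r² and L² terms:
r = (x₁² − x₂²) / (2[(x₁cos θ₁ + e sin θ₁) − (x₂cos θ₂ + e sin θ₂)]) = 34.9999 → r = 35
L² = (x₁ − r cos θ₁)² + (r sin θ₁ − e)² = 34595.9991 → L = 186.0000 → L = 186
check at θ₃=160°: x = 152.8943 (printed 152.8943) ✓

r = 35, L = 186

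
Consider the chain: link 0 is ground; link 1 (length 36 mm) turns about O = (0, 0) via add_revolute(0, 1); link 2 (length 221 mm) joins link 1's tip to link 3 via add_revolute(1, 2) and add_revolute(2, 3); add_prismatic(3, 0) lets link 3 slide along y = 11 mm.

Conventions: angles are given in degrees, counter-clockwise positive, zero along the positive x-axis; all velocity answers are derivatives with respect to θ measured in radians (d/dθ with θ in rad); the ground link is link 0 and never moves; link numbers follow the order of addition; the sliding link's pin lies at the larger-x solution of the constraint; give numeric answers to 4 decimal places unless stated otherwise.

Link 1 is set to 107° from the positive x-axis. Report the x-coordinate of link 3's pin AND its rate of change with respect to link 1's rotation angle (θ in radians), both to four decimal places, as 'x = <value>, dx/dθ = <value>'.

geometry: r = 36 mm, L = 221 mm, e = 11 mm
crank pin P = (r cos θ, r sin θ) = (-10.525381, 34.426971)
h = r sin θ − e = 34.426971 − 11 = 23.426971
x = r cos θ + √(L² − h²) = -10.525381 + 219.754811 = 209.229430
dx/dθ = −r sin θ − h·r cos θ/√(L² − h²) (θ in radians; h = 23.426971) = -33.304912

x = 209.2294, dx/dθ = -33.3049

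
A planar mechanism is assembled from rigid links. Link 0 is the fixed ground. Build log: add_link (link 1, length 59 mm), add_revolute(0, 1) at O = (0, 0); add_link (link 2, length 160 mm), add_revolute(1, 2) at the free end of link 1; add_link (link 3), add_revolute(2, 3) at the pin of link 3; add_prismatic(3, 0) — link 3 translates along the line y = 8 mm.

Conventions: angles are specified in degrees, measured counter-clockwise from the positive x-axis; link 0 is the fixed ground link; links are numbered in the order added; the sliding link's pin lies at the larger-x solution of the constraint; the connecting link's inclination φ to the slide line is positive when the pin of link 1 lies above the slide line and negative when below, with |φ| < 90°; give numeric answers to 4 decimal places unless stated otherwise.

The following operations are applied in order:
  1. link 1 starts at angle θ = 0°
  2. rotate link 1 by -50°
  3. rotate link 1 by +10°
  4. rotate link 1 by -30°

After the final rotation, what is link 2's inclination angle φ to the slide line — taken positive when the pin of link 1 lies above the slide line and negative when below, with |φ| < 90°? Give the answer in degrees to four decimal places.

geometry: r = 59 mm, L = 160 mm, e = 8 mm; θ starts at 0°
rotate link 1 by -50°: θ ← 0° -50° = -50°
rotate link 1 by +10°: θ ← -50° +10° = -40°
rotate link 1 by -30°: θ ← -40° -30° = -70°
h = r sin θ − e = -55.441865 − 8 = -63.441865
sin φ = h / L = -63.441865 / 160 = -0.39651165
φ = arcsin(-0.39651165) = -23.360285°

-23.3603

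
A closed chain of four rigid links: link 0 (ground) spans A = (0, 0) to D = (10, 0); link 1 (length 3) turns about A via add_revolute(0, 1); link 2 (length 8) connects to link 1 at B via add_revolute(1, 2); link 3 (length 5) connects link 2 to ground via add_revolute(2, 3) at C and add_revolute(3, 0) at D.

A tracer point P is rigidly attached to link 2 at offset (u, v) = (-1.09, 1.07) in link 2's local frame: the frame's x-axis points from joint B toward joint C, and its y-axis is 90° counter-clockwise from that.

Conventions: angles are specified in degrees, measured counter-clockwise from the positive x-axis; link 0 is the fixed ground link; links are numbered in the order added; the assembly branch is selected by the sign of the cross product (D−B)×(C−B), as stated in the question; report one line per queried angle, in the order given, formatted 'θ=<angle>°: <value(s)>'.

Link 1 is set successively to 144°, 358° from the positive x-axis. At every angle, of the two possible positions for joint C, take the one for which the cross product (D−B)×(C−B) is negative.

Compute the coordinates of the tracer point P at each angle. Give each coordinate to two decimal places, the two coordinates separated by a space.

A=(0,0), D=(10.00,0)
θ=144°: B = A + 3.00·(cos144°, sin144°) = (-2.4271, 1.7634)
θ=144°: |BD| = 12.5515
θ=144°: circle(B,8.00) ∩ circle(D,5.00): a=7.8294, h=1.6435
θ=144°:   candidates: C₊=(5.5556,2.2906) cross=20.628; C₋=(5.0938,-0.9638) cross=-20.628
θ=144°:   branch - wants cross < 0 → take C=(5.0938,-0.9638) (cross=-20.628)
θ=144°: ex = (C−B)/|BC| = (0.9401,-0.3409); ey = (0.3409,0.9401)
θ=144°: P = B + -1.09·ex + 1.07·ey = (-3.0870,3.1408)
θ=358°: B = A + 3.00·(cos358°, sin358°) = (2.9982, -0.1047)
θ=358°: |BD| = 7.0026
θ=358°: circle(B,8.00) ∩ circle(D,5.00): a=6.2860, h=4.9484
θ=358°:   candidates: C₊=(9.2095,4.9371) cross=34.652; C₋=(9.3574,-4.9585) cross=-34.652
θ=358°:   branch - wants cross < 0 → take C=(9.3574,-4.9585) (cross=-34.652)
θ=358°: ex = (C−B)/|BC| = (0.7949,-0.6067); ey = (0.6067,0.7949)
θ=358°: P = B + -1.09·ex + 1.07·ey = (2.7809,1.4072)

θ=144°: -3.09 3.14
θ=358°: 2.78 1.41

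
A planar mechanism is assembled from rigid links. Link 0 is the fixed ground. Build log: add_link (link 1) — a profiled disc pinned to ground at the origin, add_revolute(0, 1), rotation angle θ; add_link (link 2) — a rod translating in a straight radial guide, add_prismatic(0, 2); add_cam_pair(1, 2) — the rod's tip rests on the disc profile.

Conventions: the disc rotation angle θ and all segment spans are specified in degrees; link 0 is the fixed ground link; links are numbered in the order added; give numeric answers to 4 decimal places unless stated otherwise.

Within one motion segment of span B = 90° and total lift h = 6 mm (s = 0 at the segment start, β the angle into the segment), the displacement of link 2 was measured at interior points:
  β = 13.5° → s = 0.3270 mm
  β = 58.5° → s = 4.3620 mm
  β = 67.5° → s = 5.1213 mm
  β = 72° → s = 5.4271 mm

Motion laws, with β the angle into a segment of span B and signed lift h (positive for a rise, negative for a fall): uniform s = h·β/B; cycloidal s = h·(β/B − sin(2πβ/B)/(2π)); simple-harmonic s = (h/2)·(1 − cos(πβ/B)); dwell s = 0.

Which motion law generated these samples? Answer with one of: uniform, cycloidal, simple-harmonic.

candidates at β/B = r: uniform s = h·r (linear in β); cycloidal s = h·(r − sin(2πr)/(2π)); simple-harmonic s = (h/2)(1 − cos(πr))
β=13.5°: printed 0.3270 | uniform 0.9000, cycloidal 0.1274, simple-harmonic 0.3270
β=58.5°: printed 4.3620 | uniform 3.9000, cycloidal 4.6726, simple-harmonic 4.3620
β=67.5°: printed 5.1213 | uniform 4.5000, cycloidal 5.4549, simple-harmonic 5.1213
β=72°: printed 5.4271 | uniform 4.8000, cycloidal 5.7082, simple-harmonic 5.4271
only one law matches every sample → simple-harmonic

simple-harmonic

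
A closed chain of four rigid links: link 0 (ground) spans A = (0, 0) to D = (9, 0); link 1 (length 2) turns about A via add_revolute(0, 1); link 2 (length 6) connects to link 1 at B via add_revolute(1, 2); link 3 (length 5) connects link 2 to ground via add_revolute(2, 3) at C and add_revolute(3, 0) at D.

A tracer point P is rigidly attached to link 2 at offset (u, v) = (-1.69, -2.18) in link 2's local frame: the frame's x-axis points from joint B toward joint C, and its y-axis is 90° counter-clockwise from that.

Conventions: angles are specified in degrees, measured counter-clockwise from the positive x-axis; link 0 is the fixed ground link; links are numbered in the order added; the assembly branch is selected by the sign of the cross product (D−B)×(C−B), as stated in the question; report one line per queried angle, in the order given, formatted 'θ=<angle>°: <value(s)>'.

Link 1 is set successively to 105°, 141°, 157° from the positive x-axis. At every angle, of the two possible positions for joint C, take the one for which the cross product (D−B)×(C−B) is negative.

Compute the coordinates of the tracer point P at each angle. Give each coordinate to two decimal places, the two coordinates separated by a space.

A=(0,0), D=(9.00,0)
θ=105°: B = A + 2.00·(cos105°, sin105°) = (-0.5176, 1.9319)
θ=105°: |BD| = 9.7117
θ=105°: circle(B,6.00) ∩ circle(D,5.00): a=5.4222, h=2.5690
θ=105°:   candidates: C₊=(5.3072,3.3710) cross=24.950; C₋=(4.2852,-1.6644) cross=-24.950
θ=105°:   branch - wants cross < 0 → take C=(4.2852,-1.6644) (cross=-24.950)
θ=105°: ex = (C−B)/|BC| = (0.8005,-0.5994); ey = (0.5994,0.8005)
θ=105°: P = B + -1.69·ex + -2.18·ey = (-3.1771,1.1998)
θ=141°: B = A + 2.00·(cos141°, sin141°) = (-1.5543, 1.2586)
θ=141°: |BD| = 10.6291
θ=141°: circle(B,6.00) ∩ circle(D,5.00): a=5.8320, h=1.4099
θ=141°:   candidates: C₊=(4.4036,1.9681) cross=14.986; C₋=(4.0697,-0.8320) cross=-14.986
θ=141°:   branch - wants cross < 0 → take C=(4.0697,-0.8320) (cross=-14.986)
θ=141°: ex = (C−B)/|BC| = (0.9373,-0.3484); ey = (0.3484,0.9373)
θ=141°: P = B + -1.69·ex + -2.18·ey = (-3.8980,-0.1959)
θ=157°: B = A + 2.00·(cos157°, sin157°) = (-1.8410, 0.7815)
θ=157°: |BD| = 10.8691
θ=157°: circle(B,6.00) ∩ circle(D,5.00): a=5.9406, h=0.8423
θ=157°:   candidates: C₊=(4.1448,1.1944) cross=9.155; C₋=(4.0236,-0.4857) cross=-9.155
θ=157°:   branch - wants cross < 0 → take C=(4.0236,-0.4857) (cross=-9.155)
θ=157°: ex = (C−B)/|BC| = (0.9774,-0.2112); ey = (0.2112,0.9774)
θ=157°: P = B + -1.69·ex + -2.18·ey = (-3.9533,-0.9924)

θ=105°: -3.18 1.20
θ=141°: -3.90 -0.20
θ=157°: -3.95 -0.99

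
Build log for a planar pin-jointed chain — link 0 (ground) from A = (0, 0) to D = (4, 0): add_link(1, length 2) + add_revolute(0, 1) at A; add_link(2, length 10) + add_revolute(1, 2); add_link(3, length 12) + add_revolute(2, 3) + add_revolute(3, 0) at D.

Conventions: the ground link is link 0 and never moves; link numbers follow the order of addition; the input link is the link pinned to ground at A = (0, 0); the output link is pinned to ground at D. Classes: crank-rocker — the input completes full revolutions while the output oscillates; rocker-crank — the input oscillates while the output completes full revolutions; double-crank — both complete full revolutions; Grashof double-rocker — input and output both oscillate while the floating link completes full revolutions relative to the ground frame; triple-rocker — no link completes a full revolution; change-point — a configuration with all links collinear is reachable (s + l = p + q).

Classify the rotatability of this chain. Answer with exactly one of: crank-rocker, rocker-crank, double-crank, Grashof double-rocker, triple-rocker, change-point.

lengths: ground=4, input=2, coupler=10, output=12
sorted: s=2 (shortest), l=12 (longest), p+q=14
s + l = 14 vs p + q = 14
s + l = p + q → change-point (collinear configuration reachable)

change-point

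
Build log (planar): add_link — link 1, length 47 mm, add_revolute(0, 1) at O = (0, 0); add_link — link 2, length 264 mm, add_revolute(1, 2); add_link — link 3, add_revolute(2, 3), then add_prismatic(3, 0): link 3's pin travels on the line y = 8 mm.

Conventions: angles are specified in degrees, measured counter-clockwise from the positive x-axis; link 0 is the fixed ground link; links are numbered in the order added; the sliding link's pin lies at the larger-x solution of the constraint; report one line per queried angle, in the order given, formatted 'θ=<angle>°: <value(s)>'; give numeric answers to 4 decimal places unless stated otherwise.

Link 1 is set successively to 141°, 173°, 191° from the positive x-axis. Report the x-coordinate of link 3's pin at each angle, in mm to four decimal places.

geometry: r = 47 mm, L = 264 mm, e = 8 mm
θ=141°: crank pin P = (r cos θ, r sin θ) = (-36.525860, 29.578058)
θ=141°: h = r sin θ − e = 29.578058 − 8 = 21.578058
θ=141°: x = r cos θ + √(L² − h²) = -36.525860 + 263.116680 = 226.590820
θ=173°: crank pin P = (r cos θ, r sin θ) = (-46.649669, 5.727859)
θ=173°: h = r sin θ − e = 5.727859 − 8 = -2.272141
θ=173°: x = r cos θ + √(L² − h²) = -46.649669 + 263.990222 = 217.340553
θ=191°: crank pin P = (r cos θ, r sin θ) = (-46.136478, -8.968023)
θ=191°: h = r sin θ − e = -8.968023 − 8 = -16.968023
θ=191°: x = r cos θ + √(L² − h²) = -46.136478 + 263.454144 = 217.317667

θ=141°: 226.5908
θ=173°: 217.3406
θ=191°: 217.3177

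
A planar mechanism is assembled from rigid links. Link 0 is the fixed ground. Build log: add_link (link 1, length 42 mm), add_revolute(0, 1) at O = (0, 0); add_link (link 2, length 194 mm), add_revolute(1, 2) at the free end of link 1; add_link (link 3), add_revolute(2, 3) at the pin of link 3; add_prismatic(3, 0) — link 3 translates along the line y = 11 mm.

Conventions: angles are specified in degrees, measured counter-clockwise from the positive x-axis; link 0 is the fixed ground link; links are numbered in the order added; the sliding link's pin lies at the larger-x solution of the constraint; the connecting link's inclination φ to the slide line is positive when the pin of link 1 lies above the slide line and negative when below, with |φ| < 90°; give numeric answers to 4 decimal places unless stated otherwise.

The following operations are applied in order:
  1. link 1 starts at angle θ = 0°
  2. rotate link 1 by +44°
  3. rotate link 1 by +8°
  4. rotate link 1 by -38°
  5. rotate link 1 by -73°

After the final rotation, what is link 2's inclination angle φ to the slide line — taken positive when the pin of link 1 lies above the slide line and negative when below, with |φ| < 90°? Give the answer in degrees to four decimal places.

geometry: r = 42 mm, L = 194 mm, e = 11 mm; θ starts at 0°
rotate link 1 by +44°: θ ← 0° +44° = 44°
rotate link 1 by +8°: θ ← 44° +8° = 52°
rotate link 1 by -38°: θ ← 52° -38° = 14°
rotate link 1 by -73°: θ ← 14° -73° = -59°
h = r sin θ − e = -36.001027 − 11 = -47.001027
sin φ = h / L = -47.001027 / 194 = -0.24227333
φ = arcsin(-0.24227333) = -14.020753°

-14.0208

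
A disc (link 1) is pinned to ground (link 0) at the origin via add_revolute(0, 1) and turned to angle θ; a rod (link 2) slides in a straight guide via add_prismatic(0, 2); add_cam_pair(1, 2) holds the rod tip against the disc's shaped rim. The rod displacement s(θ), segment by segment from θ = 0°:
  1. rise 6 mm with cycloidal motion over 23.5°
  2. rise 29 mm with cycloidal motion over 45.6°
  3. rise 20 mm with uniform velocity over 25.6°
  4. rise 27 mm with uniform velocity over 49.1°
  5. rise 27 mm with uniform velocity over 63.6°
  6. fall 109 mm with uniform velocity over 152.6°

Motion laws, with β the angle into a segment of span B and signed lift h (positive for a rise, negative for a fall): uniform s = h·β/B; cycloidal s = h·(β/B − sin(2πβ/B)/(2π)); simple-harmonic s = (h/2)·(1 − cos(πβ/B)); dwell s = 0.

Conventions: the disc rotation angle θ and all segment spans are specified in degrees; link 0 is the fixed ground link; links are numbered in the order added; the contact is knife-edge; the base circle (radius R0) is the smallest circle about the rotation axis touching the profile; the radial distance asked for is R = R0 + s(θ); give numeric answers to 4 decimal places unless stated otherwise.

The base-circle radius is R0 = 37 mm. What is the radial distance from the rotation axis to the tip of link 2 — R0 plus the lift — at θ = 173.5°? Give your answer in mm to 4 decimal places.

segment 1 (0° to 23.5°, cycloidal, h = 6) is passed completely: s = 0.0000 + (6) = 6.0000
segment 2 (23.5° to 69.1°, cycloidal, h = 29) is passed completely: s = 6.0000 + (29) = 35.0000
segment 3 (69.1° to 94.7°, uniform, h = 20) is passed completely: s = 35.0000 + (20) = 55.0000
segment 4 (94.7° to 143.8°, uniform, h = 27) is passed completely: s = 55.0000 + (27) = 82.0000
θ = 173.5° falls in segment 5 (143.8° to 207.4°, uniform, h = 27): β = 173.5 − 143.8 = 29.7°, B = 63.6°; Δs = 27·29.7/63.6 = 12.6085; s = 82.0000 + 12.6085 = 94.6085
R = R0 + s = 37 + 94.6085 = 131.6085

131.6085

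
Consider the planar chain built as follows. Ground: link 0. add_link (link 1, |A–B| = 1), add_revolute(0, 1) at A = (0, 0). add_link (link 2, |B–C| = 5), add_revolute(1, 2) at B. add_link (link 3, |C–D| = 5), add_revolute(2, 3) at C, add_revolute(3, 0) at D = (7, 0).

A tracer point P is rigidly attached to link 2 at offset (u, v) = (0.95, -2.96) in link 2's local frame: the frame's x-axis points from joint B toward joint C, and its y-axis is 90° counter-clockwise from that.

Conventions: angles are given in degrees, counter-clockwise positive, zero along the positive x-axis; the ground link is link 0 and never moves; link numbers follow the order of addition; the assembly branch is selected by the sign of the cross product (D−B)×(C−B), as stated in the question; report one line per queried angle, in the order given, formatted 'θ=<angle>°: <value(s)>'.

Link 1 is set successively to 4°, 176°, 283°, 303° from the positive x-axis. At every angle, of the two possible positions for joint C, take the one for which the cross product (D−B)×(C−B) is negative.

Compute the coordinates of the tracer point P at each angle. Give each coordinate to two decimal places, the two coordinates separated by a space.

A=(0,0), D=(7.00,0)
θ=4°: B = A + 1.00·(cos4°, sin4°) = (0.9976, 0.0698)
θ=4°: |BD| = 6.0028
θ=4°: circle(B,5.00) ∩ circle(D,5.00): a=3.0014, h=3.9989
θ=4°:   candidates: C₊=(4.0453,4.0335) cross=24.005; C₋=(3.9523,-3.9638) cross=-24.005
θ=4°:   branch - wants cross < 0 → take C=(3.9523,-3.9638) (cross=-24.005)
θ=4°: ex = (C−B)/|BC| = (0.5909,-0.8067); ey = (0.8067,0.5909)
θ=4°: P = B + 0.95·ex + -2.96·ey = (-0.8289,-2.4458)
θ=176°: B = A + 1.00·(cos176°, sin176°) = (-0.9976, 0.0698)
θ=176°: |BD| = 7.9979
θ=176°: circle(B,5.00) ∩ circle(D,5.00): a=3.9989, h=3.0014
θ=176°:   candidates: C₊=(3.0274,3.0362) cross=24.005; C₋=(2.9750,-2.9664) cross=-24.005
θ=176°:   branch - wants cross < 0 → take C=(2.9750,-2.9664) (cross=-24.005)
θ=176°: ex = (C−B)/|BC| = (0.7945,-0.6072); ey = (0.6072,0.7945)
θ=176°: P = B + 0.95·ex + -2.96·ey = (-2.0402,-2.8589)
θ=283°: B = A + 1.00·(cos283°, sin283°) = (0.2250, -0.9744)
θ=283°: |BD| = 6.8448
θ=283°: circle(B,5.00) ∩ circle(D,5.00): a=3.4224, h=3.6452
θ=283°:   candidates: C₊=(3.0936,3.1209) cross=24.950; C₋=(4.1314,-4.0952) cross=-24.950
θ=283°:   branch - wants cross < 0 → take C=(4.1314,-4.0952) (cross=-24.950)
θ=283°: ex = (C−B)/|BC| = (0.7813,-0.6242); ey = (0.6242,0.7813)
θ=283°: P = B + 0.95·ex + -2.96·ey = (-0.8804,-3.8799)
θ=303°: B = A + 1.00·(cos303°, sin303°) = (0.5446, -0.8387)
θ=303°: |BD| = 6.5096
θ=303°: circle(B,5.00) ∩ circle(D,5.00): a=3.2548, h=3.7956
θ=303°:   candidates: C₊=(3.2833,3.3446) cross=24.708; C₋=(4.2613,-4.1833) cross=-24.708
θ=303°:   branch - wants cross < 0 → take C=(4.2613,-4.1833) (cross=-24.708)
θ=303°: ex = (C−B)/|BC| = (0.7433,-0.6689); ey = (0.6689,0.7433)
θ=303°: P = B + 0.95·ex + -2.96·ey = (-0.7292,-3.6744)

θ=4°: -0.83 -2.45
θ=176°: -2.04 -2.86
θ=283°: -0.88 -3.88
θ=303°: -0.73 -3.67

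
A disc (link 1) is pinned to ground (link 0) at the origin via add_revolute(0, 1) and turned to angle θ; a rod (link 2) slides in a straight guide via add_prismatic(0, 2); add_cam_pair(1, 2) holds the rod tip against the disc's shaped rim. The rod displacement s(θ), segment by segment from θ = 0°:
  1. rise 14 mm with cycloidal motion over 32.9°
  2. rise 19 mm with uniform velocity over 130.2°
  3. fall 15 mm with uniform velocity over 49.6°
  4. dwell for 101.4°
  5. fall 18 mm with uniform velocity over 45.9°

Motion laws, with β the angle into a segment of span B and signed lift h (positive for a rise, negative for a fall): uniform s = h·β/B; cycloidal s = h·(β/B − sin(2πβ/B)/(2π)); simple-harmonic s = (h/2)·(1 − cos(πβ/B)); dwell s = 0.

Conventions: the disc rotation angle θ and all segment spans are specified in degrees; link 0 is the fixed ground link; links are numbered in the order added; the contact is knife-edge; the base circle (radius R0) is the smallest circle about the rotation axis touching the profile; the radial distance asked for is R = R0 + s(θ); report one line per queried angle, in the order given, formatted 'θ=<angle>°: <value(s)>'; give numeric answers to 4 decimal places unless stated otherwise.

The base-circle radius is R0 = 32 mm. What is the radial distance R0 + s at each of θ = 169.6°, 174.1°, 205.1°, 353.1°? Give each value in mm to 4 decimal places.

segment 1 (0° to 32.9°, cycloidal, h = 14) is passed completely: s = 0.0000 + (14) = 14.0000
segment 2 (32.9° to 163.1°, uniform, h = 19) is passed completely: s = 14.0000 + (19) = 33.0000
θ = 169.6° falls in segment 3 (163.1° to 212.7°, uniform, h = -15): β = 169.6 − 163.1 = 6.5°, B = 49.6°; Δs = -15·6.5/49.6 = -1.9657; s = 33.0000 − 1.9657 = 31.0343
θ = 174.1° falls in segment 3 (163.1° to 212.7°, uniform, h = -15): β = 174.1 − 163.1 = 11°, B = 49.6°; Δs = -15·11/49.6 = -3.3266; s = 33.0000 − 3.3266 = 29.6734
θ = 205.1° falls in segment 3 (163.1° to 212.7°, uniform, h = -15): β = 205.1 − 163.1 = 42°, B = 49.6°; Δs = -15·42/49.6 = -12.7016; s = 33.0000 − 12.7016 = 20.2984
segment 3 (163.1° to 212.7°, uniform, h = -15) is passed completely: s = 33.0000 + (-15) = 18.0000
segment 4 (212.7° to 314.1°, dwell): s unchanged at 18.0000
θ = 353.1° falls in segment 5 (314.1° to 360°, uniform, h = -18): β = 353.1 − 314.1 = 39°, B = 45.9°; Δs = -18·39/45.9 = -15.2941; s = 18.0000 − 15.2941 = 2.7059
θ=169.6°: R = R0 + s = 32 + 31.0343 = 63.0343
θ=174.1°: R = R0 + s = 32 + 29.6734 = 61.6734
θ=205.1°: R = R0 + s = 32 + 20.2984 = 52.2984
θ=353.1°: R = R0 + s = 32 + 2.7059 = 34.7059

θ=169.6°: 63.0343
θ=174.1°: 61.6734
θ=205.1°: 52.2984
θ=353.1°: 34.7059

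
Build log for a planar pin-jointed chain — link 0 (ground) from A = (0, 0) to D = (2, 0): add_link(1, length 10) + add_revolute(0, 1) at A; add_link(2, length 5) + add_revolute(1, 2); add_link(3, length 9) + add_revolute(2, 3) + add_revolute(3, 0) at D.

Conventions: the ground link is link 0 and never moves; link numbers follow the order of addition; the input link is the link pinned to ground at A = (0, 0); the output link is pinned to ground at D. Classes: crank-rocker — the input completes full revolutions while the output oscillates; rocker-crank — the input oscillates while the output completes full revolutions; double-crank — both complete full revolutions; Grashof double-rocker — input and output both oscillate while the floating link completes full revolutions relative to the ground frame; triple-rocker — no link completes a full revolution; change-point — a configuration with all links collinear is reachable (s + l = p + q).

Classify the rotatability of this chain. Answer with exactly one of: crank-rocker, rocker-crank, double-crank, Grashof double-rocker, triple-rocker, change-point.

lengths: ground=2, input=10, coupler=5, output=9
sorted: s=2 (shortest), l=10 (longest), p+q=14
s + l = 12 vs p + q = 14
s + l < p + q (Grashof) with shortest = ground link → double-crank

double-crank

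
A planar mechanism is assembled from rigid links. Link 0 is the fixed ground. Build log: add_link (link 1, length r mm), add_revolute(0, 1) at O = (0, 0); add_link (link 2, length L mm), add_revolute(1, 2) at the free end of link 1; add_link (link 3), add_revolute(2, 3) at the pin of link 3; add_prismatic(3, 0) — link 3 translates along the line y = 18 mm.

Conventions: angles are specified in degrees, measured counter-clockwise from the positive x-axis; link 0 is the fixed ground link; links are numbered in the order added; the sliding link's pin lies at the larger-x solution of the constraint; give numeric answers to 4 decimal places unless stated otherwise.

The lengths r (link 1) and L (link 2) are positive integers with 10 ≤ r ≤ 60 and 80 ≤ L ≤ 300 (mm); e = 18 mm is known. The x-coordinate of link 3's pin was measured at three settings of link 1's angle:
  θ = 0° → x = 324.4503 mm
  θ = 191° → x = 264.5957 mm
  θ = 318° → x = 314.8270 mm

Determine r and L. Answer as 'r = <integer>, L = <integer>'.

constraint per measurement: (x − r cos θ)² + (r sin θ − e)² = L²
subtracting the θ₁ and θ₂ equations cancels the r² and L² terms:
r = (x₁² − x₂²) / (2[(x₁cos θ₁ + e sin θ₁) − (x₂cos θ₂ + e sin θ₂)]) = 30.0000 → r = 30
L² = (x₁ − r cos θ₁)² + (r sin θ₁ − e)² = 87024.9792 → L = 295.0000 → L = 295
check at θ₃=318°: x = 314.8270 (printed 314.8270) ✓

r = 30, L = 295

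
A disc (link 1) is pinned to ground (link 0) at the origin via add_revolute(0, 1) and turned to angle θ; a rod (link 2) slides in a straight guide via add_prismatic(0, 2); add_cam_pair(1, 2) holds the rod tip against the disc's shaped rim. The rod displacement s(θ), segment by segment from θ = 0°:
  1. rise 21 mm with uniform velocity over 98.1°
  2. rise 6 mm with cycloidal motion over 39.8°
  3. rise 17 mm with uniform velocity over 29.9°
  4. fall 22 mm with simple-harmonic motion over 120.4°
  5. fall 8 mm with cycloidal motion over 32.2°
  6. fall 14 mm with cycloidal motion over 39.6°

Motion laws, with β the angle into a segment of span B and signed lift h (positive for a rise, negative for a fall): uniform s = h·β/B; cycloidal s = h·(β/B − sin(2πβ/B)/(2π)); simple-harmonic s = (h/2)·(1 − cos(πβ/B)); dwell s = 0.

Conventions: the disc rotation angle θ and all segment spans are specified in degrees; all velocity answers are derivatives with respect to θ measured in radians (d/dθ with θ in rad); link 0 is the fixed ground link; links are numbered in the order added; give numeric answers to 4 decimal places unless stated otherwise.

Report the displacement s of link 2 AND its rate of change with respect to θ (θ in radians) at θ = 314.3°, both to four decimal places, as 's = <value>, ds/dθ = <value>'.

segment 1 (0° to 98.1°, uniform, h = 21) is passed completely: s = 0.0000 + (21) = 21.0000
segment 2 (98.1° to 137.9°, cycloidal, h = 6) is passed completely: s = 21.0000 + (6) = 27.0000
segment 3 (137.9° to 167.8°, uniform, h = 17) is passed completely: s = 27.0000 + (17) = 44.0000
segment 4 (167.8° to 288.2°, simple-harmonic, h = -22) is passed completely: s = 44.0000 + (-22) = 22.0000
θ = 314.3° falls in segment 5 (288.2° to 320.4°, cycloidal, h = -8): β = 314.3 − 288.2 = 26.1°, B = 32.2°; Δs = -8·(0.8106 − sin(2π·0.8106)/(2π)) = -7.6666; s = 22.0000 − 7.6666 = 14.3334
velocity in seg [288.2°–320.4°] (cycloidal), θ in radians: β = 26.1° = 0.4555 rad, B = 32.2° = 0.5620 rad; ds/dθ = (h/B)(1 − cos(2πβ/B)) = ((-8)/0.5620)(1 − cos(2π·0.8106)) = -8.948277 mm/rad

s = 14.3334, ds/dθ = -8.9483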